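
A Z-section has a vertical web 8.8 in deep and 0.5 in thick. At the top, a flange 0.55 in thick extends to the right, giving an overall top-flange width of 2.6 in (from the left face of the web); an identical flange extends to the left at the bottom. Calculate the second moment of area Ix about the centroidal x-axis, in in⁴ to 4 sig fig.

Break the section into simple shapes (no overlaps), measuring from the bottom-left corner of the bounding box.
Web: 0.5 × 8.8, A = 4.4 in², y = 4.4 in, Ī = 28.3947 in⁴.
Top flange (beyond web): 2.1 × 0.55, A = 1.155 in², y = 8.525 in, Ī = 0.0291156 in⁴.
Bottom flange (beyond web): 2.1 × 0.55, A = 1.155 in², y = 0.275 in, Ī = 0.0291156 in⁴.
Centroid: ȳ = ΣA·y / ΣA = 4.4 in.
Transfer each piece to the centroidal x-axis using Ī + A·d² with d = y − 4.4:
  web: d = 0 in → contributes +28.3947 in⁴
  top flange (beyond web): d = 4.125 in → contributes +19.6822 in⁴
  bottom flange (beyond web): d = -4.125 in → contributes +19.6822 in⁴
Total I = 67.759 in⁴.

Ix ≈ 67.76 in⁴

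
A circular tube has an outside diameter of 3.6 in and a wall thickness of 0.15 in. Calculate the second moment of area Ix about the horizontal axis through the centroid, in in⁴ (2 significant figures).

Break the section into simple shapes (no overlaps), measuring from the bottom-left corner of the bounding box.
Outer circle: ⌀3.6, A = 10.18 in², y = 1.8 in, Ī = 8.245 in⁴.
Bore (subtracted): ⌀3.3, A = 8.553 in², y = 1.8 in, Ī = 5.821 in⁴.
By symmetry the centroid is at mid-height, ȳ = 1.8 in.
All pieces are centred on the horizontal axis through the centroid, so I = ΣĪ (holes subtracted) = 2.423 in⁴.

Ix ≈ 2.4 in⁴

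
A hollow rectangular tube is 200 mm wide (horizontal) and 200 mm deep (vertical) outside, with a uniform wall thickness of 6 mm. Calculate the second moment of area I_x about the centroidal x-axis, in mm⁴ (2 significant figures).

I_x ≈ 2.9 × 10⁷ mm⁴

Decompose the section into non-overlapping parts with the origin at the bottom-left of its bounding rectangle.
Outer rectangle: 200 × 200, A = 40 000 mm², y = 100 mm, Ī = 133 333 333 mm⁴.
Inner void (subtracted): 188 × 188, A = 35 344 mm², y = 100 mm, Ī = 104 099 861 mm⁴.
By symmetry the centroid is at mid-height, ȳ = 100 mm.
All pieces are centred on the centroidal x-axis, so I = ΣĪ (holes subtracted) = 29 233 472 mm⁴.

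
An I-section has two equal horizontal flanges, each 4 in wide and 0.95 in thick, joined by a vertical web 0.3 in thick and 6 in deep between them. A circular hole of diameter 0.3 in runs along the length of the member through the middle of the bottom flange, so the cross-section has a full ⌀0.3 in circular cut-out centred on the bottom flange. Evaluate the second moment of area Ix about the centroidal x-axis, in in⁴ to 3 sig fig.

Ix ≈ 96.9 in⁴

Split into non-overlapping primitives; take the origin at the lower-left of the bounding box.
Bottom flange: 4 × 0.95, A = 3.8 in², y = 0.475 in, Ī = 0.28579 in⁴.
Web: 0.3 × 6, A = 1.8 in², y = 3.95 in, Ī = 5.4 in⁴.
Top flange: 4 × 0.95, A = 3.8 in², y = 7.425 in, Ī = 0.28579 in⁴.
Hole (subtracted): ⌀0.3, A = 0.070686 in², y = 0.475 in, Ī = 0.00039761 in⁴.
Centroid: ȳ = ΣA·y / ΣA = 3.9763 in.
Transfer each piece to the centroidal x-axis using Ī + A·d² with d = y − 3.9763:
  bottom flange: d = -3.5013 in → contributes +46.871 in⁴
  web: d = -0.026329 in → contributes +5.4012 in⁴
  top flange: d = 3.4487 in → contributes +45.48 in⁴
  hole: d = -3.5013 in → contributes −0.86696 in⁴
Total I = 96.886 in⁴.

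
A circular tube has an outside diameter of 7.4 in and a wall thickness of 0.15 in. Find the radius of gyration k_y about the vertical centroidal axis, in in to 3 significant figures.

k_y ≈ 2.56 in

Decompose the section into non-overlapping parts with the origin at the bottom-left of its bounding rectangle.
Outer circle: ⌀7.4, A = 43.008 in², x = 3.7 in, Ī = 147.2 in⁴.
Bore (subtracted): ⌀7.1, A = 39.592 in², x = 3.7 in, Ī = 124.74 in⁴.
By symmetry the centroid is at mid-width, x̄ = 3.7 in.
All pieces are centred on the vertical centroidal axis, so I = ΣĪ (holes subtracted) = 22.457 in⁴.
Radius of gyration: k = √(I/A) = √(22.457 / 3.4165) = 2.5638 in.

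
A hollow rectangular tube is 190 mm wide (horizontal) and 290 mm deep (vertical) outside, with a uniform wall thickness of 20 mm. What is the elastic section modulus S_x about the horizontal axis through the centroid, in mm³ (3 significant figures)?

Treat the section as a set of non-overlapping primitives; coordinates are from the bounding-box lower-left.
Outer rectangle: 190 × 290, A = 55 100 mm², y = 145 mm, Ī = 386 159 167 mm⁴.
Inner void (subtracted): 150 × 250, A = 37 500 mm², y = 145 mm, Ī = 195 312 500 mm⁴.
By symmetry the centroid is at mid-height, ȳ = 145 mm.
All pieces are centred on the horizontal axis through the centroid, so I = ΣĪ (holes subtracted) = 190 846 667 mm⁴.
Extreme fibre distance c = 145 mm; S = I/c = 1 316 184 mm³.

S_x ≈ 1.32 × 10⁶ mm³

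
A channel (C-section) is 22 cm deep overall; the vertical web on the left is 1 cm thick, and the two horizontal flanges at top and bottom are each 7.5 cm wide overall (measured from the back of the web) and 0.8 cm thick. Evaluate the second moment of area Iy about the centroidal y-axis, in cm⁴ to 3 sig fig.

Break the section into simple shapes (no overlaps), measuring from the bottom-left corner of the bounding box.
Web: 1 × 22, A = 22 cm², x = 0.5 cm, Ī = 1.8333 cm⁴.
Top flange (beyond web): 6.5 × 0.8, A = 5.2 cm², x = 4.25 cm, Ī = 18.308 cm⁴.
Bottom flange (beyond web): 6.5 × 0.8, A = 5.2 cm², x = 4.25 cm, Ī = 18.308 cm⁴.
Centroid: x̄ = ΣA·x / ΣA = 1.7037 cm.
Transfer each piece to the centroidal y-axis using Ī + A·d² with d = x − 1.7037:
  web: d = -1.2037 cm → contributes +33.709 cm⁴
  top flange (beyond web): d = 2.5463 cm → contributes +52.023 cm⁴
  bottom flange (beyond web): d = 2.5463 cm → contributes +52.023 cm⁴
Total I = 137.76 cm⁴.

Iy ≈ 138 cm⁴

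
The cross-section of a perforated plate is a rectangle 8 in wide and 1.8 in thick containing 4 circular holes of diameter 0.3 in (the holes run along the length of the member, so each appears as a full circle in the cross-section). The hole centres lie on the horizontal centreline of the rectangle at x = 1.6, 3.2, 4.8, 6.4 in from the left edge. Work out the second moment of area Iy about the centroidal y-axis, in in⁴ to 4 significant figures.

Break the section into simple shapes (no overlaps), measuring from the bottom-left corner of the bounding box.
Plate: 8 × 1.8, A = 14.4 in², x = 4 in, Ī = 76.8 in⁴.
Hole 1 (subtracted): ⌀0.3, A = 0.0706858 in², x = 1.6 in, Ī = 0.000397608 in⁴.
Hole 2 (subtracted): ⌀0.3, A = 0.0706858 in², x = 3.2 in, Ī = 0.000397608 in⁴.
Hole 3 (subtracted): ⌀0.3, A = 0.0706858 in², x = 4.8 in, Ī = 0.000397608 in⁴.
Hole 4 (subtracted): ⌀0.3, A = 0.0706858 in², x = 6.4 in, Ī = 0.000397608 in⁴.
By symmetry the centroid is at mid-width, x̄ = 4 in.
Transfer each piece to the centroidal y-axis using Ī + A·d² with d = x − 4:
  plate: d = 0 in → contributes +76.8 in⁴
  hole 1: d = -2.4 in → contributes −0.407548 in⁴
  hole 2: d = -0.8 in → contributes −0.0456365 in⁴
  hole 3: d = 0.8 in → contributes −0.0456365 in⁴
  hole 4: d = 2.4 in → contributes −0.407548 in⁴
Total I = 75.8936 in⁴.

Iy ≈ 75.89 in⁴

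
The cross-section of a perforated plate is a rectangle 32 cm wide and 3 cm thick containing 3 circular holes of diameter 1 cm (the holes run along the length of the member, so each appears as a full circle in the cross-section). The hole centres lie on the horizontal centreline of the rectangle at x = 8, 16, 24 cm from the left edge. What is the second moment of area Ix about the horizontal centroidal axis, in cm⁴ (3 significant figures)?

Treat the section as a set of non-overlapping primitives; coordinates are from the bounding-box lower-left.
Plate: 32 × 3, A = 96 cm², y = 1.5 cm, Ī = 72 cm⁴.
Hole 1 (subtracted): ⌀1, A = 0.7854 cm², y = 1.5 cm, Ī = 0.049087 cm⁴.
Hole 2 (subtracted): ⌀1, A = 0.7854 cm², y = 1.5 cm, Ī = 0.049087 cm⁴.
Hole 3 (subtracted): ⌀1, A = 0.7854 cm², y = 1.5 cm, Ī = 0.049087 cm⁴.
By symmetry the centroid is at mid-height, ȳ = 1.5 cm.
All pieces are centred on the horizontal centroidal axis, so I = ΣĪ (holes subtracted) = 71.853 cm⁴.

Ix ≈ 71.9 cm⁴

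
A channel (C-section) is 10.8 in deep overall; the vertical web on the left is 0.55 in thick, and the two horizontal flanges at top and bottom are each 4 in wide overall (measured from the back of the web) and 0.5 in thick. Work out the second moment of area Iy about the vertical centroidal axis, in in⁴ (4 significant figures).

Iy ≈ 12.30 in⁴

Split into non-overlapping primitives; take the origin at the lower-left of the bounding box.
Web: 0.55 × 10.8, A = 5.94 in², x = 0.275 in, Ī = 0.149738 in⁴.
Top flange (beyond web): 3.45 × 0.5, A = 1.725 in², x = 2.275 in, Ī = 1.71098 in⁴.
Bottom flange (beyond web): 3.45 × 0.5, A = 1.725 in², x = 2.275 in, Ī = 1.71098 in⁴.
Centroid: x̄ = ΣA·x / ΣA = 1.00982 in.
Transfer each piece to the vertical centroidal axis using Ī + A·d² with d = x − 1.00982:
  web: d = -0.734824 in → contributes +3.35714 in⁴
  top flange (beyond web): d = 1.26518 in → contributes +4.47214 in⁴
  bottom flange (beyond web): d = 1.26518 in → contributes +4.47214 in⁴
Total I = 12.3014 in⁴.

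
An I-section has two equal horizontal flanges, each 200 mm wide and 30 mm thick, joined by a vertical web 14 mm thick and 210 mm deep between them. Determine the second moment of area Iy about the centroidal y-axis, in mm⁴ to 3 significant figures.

Iy ≈ 4.00 × 10⁷ mm⁴

Split into non-overlapping primitives; take the origin at the lower-left of the bounding box.
Bottom flange: 200 × 30, A = 6 000 mm², x = 100 mm, Ī = 20 000 000 mm⁴.
Web: 14 × 210, A = 2 940 mm², x = 100 mm, Ī = 48 020 mm⁴.
Top flange: 200 × 30, A = 6 000 mm², x = 100 mm, Ī = 20 000 000 mm⁴.
By symmetry the centroid is at mid-width, x̄ = 100 mm.
All pieces are centred on the centroidal y-axis, so I = ΣĪ = 40 048 020 mm⁴.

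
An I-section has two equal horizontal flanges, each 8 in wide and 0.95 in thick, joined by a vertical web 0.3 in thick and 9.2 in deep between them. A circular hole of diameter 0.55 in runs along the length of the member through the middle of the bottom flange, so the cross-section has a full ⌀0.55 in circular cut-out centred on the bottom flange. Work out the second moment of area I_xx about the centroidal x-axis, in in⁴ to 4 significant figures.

Break the section into simple shapes (no overlaps), measuring from the bottom-left corner of the bounding box.
Bottom flange: 8 × 0.95, A = 7.6 in², y = 0.475 in, Ī = 0.571583 in⁴.
Web: 0.3 × 9.2, A = 2.76 in², y = 5.55 in, Ī = 19.4672 in⁴.
Top flange: 8 × 0.95, A = 7.6 in², y = 10.625 in, Ī = 0.571583 in⁴.
Hole (subtracted): ⌀0.55, A = 0.237583 in², y = 0.475 in, Ī = 0.0044918 in⁴.
Centroid: ȳ = ΣA·y / ΣA = 5.61803 in.
Transfer each piece to the centroidal x-axis using Ī + A·d² with d = y − 5.61803:
  bottom flange: d = -5.14303 in → contributes +201.598 in⁴
  web: d = -0.0680344 in → contributes +19.48 in⁴
  top flange: d = 5.00697 in → contributes +191.101 in⁴
  hole: d = -5.14303 in → contributes −6.28875 in⁴
Total I = 405.89 in⁴.

I_xx ≈ 405.9 in⁴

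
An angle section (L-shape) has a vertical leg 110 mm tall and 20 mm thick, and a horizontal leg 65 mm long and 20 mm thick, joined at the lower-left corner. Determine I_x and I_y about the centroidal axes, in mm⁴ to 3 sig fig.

Treat the section as a set of non-overlapping primitives; coordinates are from the bounding-box lower-left.
Vertical leg: 20 × 110, A = 2 200 mm², y = 55 mm, Ī = 2 218 333 mm⁴.
Horizontal leg (remainder): 45 × 20, A = 900 mm², y = 10 mm, Ī = 30 000 mm⁴.
Centroid: ȳ = ΣA·y / ΣA = 41.935 mm.
Transfer each piece to the centroidal x-axis using Ī + A·d² with d = y − 41.935:
  vertical leg: d = 13.065 mm → contributes +2 593 833 mm⁴
  horizontal leg (remainder): d = -31.935 mm → contributes +947 888 mm⁴
Total I = 3 541 720 mm⁴.
For the y-axis: x̄ = 19.435 mm.
Repeating about the centroidal y-axis gives I_y = 899 845 mm⁴.

I_x ≈ 3.54 × 10⁶ mm⁴, I_y ≈ 9.00 × 10⁵ mm⁴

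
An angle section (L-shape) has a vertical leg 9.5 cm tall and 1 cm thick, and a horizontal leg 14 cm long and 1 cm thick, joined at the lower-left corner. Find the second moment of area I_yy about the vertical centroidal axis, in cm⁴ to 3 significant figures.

Split into non-overlapping primitives; take the origin at the lower-left of the bounding box.
Vertical leg: 1 × 9.5, A = 9.5 cm², x = 0.5 cm, Ī = 0.79167 cm⁴.
Horizontal leg (remainder): 13 × 1, A = 13 cm², x = 7.5 cm, Ī = 183.08 cm⁴.
Centroid: x̄ = ΣA·x / ΣA = 4.5444 cm.
Transfer each piece to the vertical centroidal axis using Ī + A·d² with d = x − 4.5444:
  vertical leg: d = -4.0444 cm → contributes +156.19 cm⁴
  horizontal leg (remainder): d = 2.9556 cm → contributes +296.64 cm⁴
Total I = 452.83 cm⁴.

I_yy ≈ 453 cm⁴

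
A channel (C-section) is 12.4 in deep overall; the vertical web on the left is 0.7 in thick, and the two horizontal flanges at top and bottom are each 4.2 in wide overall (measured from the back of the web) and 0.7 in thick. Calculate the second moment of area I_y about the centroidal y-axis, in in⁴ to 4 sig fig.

I_y ≈ 19.17 in⁴

Split into non-overlapping primitives; take the origin at the lower-left of the bounding box.
Web: 0.7 × 12.4, A = 8.68 in², x = 0.35 in, Ī = 0.354433 in⁴.
Top flange (beyond web): 3.5 × 0.7, A = 2.45 in², x = 2.45 in, Ī = 2.50104 in⁴.
Bottom flange (beyond web): 3.5 × 0.7, A = 2.45 in², x = 2.45 in, Ī = 2.50104 in⁴.
Centroid: x̄ = ΣA·x / ΣA = 1.10773 in.
Transfer each piece to the centroidal y-axis using Ī + A·d² with d = x − 1.10773:
  web: d = -0.757732 in → contributes +5.33812 in⁴
  top flange (beyond web): d = 1.34227 in → contributes +6.91517 in⁴
  bottom flange (beyond web): d = 1.34227 in → contributes +6.91517 in⁴
Total I = 19.1685 in⁴.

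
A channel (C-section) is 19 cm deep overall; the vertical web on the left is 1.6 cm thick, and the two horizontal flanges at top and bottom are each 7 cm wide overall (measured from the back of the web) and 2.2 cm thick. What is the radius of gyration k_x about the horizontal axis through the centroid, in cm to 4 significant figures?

Split into non-overlapping primitives; take the origin at the lower-left of the bounding box.
Web: 1.6 × 19, A = 30.4 cm², y = 9.5 cm, Ī = 914.533 cm⁴.
Top flange (beyond web): 5.4 × 2.2, A = 11.88 cm², y = 17.9 cm, Ī = 4.7916 cm⁴.
Bottom flange (beyond web): 5.4 × 2.2, A = 11.88 cm², y = 1.1 cm, Ī = 4.7916 cm⁴.
By symmetry the centroid is at mid-height, ȳ = 9.5 cm.
Transfer each piece to the horizontal axis through the centroid using Ī + A·d² with d = y − 9.5:
  web: d = 0 cm → contributes +914.533 cm⁴
  top flange (beyond web): d = 8.4 cm → contributes +843.044 cm⁴
  bottom flange (beyond web): d = -8.4 cm → contributes +843.044 cm⁴
Total I = 2600.62 cm⁴.
Radius of gyration: k = √(I/A) = √(2600.62 / 54.16) = 6.92946 cm.

k_x ≈ 6.929 cm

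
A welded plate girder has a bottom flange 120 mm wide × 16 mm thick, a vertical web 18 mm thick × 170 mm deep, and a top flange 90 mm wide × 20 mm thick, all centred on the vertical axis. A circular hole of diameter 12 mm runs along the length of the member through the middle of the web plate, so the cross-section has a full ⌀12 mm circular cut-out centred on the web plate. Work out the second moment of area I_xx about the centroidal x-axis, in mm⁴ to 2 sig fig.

I_xx ≈ 4.0 × 10⁷ mm⁴

Split into non-overlapping primitives; take the origin at the lower-left of the bounding box.
Bottom plate: 120 × 16, A = 1 920 mm², y = 8 mm, Ī = 40 960 mm⁴.
Web plate: 18 × 170, A = 3 060 mm², y = 101 mm, Ī = 7 369 500 mm⁴.
Top plate: 90 × 20, A = 1 800 mm², y = 196 mm, Ī = 60 000 mm⁴.
Hole (subtracted): ⌀12, A = 113.1 mm², y = 101 mm, Ī = 1 018 mm⁴.
Centroid: ȳ = ΣA·y / ΣA = 99.87 mm.
Transfer each piece to the centroidal x-axis using Ī + A·d² with d = y − 99.87:
  bottom plate: d = -91.87 mm → contributes +16 244 549 mm⁴
  web plate: d = 1.134 mm → contributes +7 373 435 mm⁴
  top plate: d = 96.13 mm → contributes +16 695 129 mm⁴
  hole: d = 1.134 mm → contributes −1 163 mm⁴
Total I = 40 311 949 mm⁴.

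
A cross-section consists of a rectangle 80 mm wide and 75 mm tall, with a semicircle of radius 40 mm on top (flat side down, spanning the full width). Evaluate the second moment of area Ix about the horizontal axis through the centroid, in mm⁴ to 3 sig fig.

Treat the section as a set of non-overlapping primitives; coordinates are from the bounding-box lower-left.
Rectangular body: 80 × 75, A = 6 000 mm², y = 37.5 mm, Ī = 2 812 500 mm⁴.
Semicircular cap: semicircle r = 40, A = 2513.3 mm², y = 91.977 mm, Ī = 280 978 mm⁴.
Centroid: ȳ = ΣA·y / ΣA = 53.582 mm.
Transfer each piece to the horizontal axis through the centroid using Ī + A·d² with d = y − 53.582:
  rectangular body: d = -16.082 mm → contributes +4 364 374 mm⁴
  semicircular cap: d = 38.394 mm → contributes +3 985 805 mm⁴
Total I = 8 350 179 mm⁴.

Ix ≈ 8.35 × 10⁶ mm⁴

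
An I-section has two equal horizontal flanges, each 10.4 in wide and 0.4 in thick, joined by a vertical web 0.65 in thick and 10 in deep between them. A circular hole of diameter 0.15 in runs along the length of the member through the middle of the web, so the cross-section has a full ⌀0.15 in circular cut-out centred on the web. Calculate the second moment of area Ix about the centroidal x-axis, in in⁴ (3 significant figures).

Ix ≈ 279 in⁴

Treat the section as a set of non-overlapping primitives; coordinates are from the bounding-box lower-left.
Bottom flange: 10.4 × 0.4, A = 4.16 in², y = 0.2 in, Ī = 0.055467 in⁴.
Web: 0.65 × 10, A = 6.5 in², y = 5.4 in, Ī = 54.167 in⁴.
Top flange: 10.4 × 0.4, A = 4.16 in², y = 10.6 in, Ī = 0.055467 in⁴.
Hole (subtracted): ⌀0.15, A = 0.017671 in², y = 5.4 in, Ī = 0.00002485 in⁴.
By symmetry the centroid is at mid-height, ȳ = 5.4 in.
Transfer each piece to the centroidal x-axis using Ī + A·d² with d = y − 5.4:
  bottom flange: d = -5.2 in → contributes +112.54 in⁴
  web: d = 0 in → contributes +54.167 in⁴
  top flange: d = 5.2 in → contributes +112.54 in⁴
  hole: d = 0 in → contributes −0.00002485 in⁴
Total I = 279.25 in⁴.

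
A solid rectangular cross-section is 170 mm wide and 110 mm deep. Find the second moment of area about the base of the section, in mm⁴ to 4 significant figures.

I_base ≈ 7.542 × 10⁷ mm⁴

The section: 170 × 110, A = 18 700 mm², y = 55 mm, Ī = 18 855 833 mm⁴.
Transfer it to the base of the section using Ī + A·d² with d = y − 0:
  the section: d = 55 mm → contributes +75 423 333 mm⁴
Total I = 75 423 333 mm⁴.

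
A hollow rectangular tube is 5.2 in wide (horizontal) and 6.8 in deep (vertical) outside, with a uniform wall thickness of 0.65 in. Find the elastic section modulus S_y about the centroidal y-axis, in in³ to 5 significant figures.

S_y ≈ 20.188 in³

Break the section into simple shapes (no overlaps), measuring from the bottom-left corner of the bounding box.
Outer rectangle: 5.2 × 6.8, A = 35.36 in², x = 2.6 in, Ī = 79.67787 in⁴.
Inner void (subtracted): 3.9 × 5.5, A = 21.45 in², x = 2.6 in, Ī = 27.18788 in⁴.
By symmetry the centroid is at mid-width, x̄ = 2.6 in.
All pieces are centred on the centroidal y-axis, so I = ΣĪ (holes subtracted) = 52.48999 in⁴.
Extreme fibre distance c = 2.6 in; S = I/c = 20.18846 in³.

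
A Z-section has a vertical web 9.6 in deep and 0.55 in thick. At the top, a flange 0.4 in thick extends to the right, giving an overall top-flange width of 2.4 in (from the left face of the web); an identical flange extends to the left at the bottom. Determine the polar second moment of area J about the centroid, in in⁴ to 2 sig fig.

J ≈ 75 in⁴

Treat the section as a set of non-overlapping primitives; coordinates are from the bounding-box lower-left.
Web: 0.55 × 9.6, A = 5.28 in², y = 4.8 in, Ī = 40.55 in⁴.
Top flange (beyond web): 1.85 × 0.4, A = 0.74 in², y = 9.4 in, Ī = 0.009867 in⁴.
Bottom flange (beyond web): 1.85 × 0.4, A = 0.74 in², y = 0.2 in, Ī = 0.009867 in⁴.
Centroid: ȳ = ΣA·y / ΣA = 4.8 in.
Transfer each piece to the centroidal x-axis using Ī + A·d² with d = y − 4.8:
  web: d = 0 in → contributes +40.55 in⁴
  top flange (beyond web): d = 4.6 in → contributes +15.67 in⁴
  bottom flange (beyond web): d = -4.6 in → contributes +15.67 in⁴
Total I = 71.89 in⁴.
For the y-axis: x̄ = 2.125 in.
Repeating about the centroidal y-axis gives I_y = 2.686 in⁴.
Polar second moment: J = I_x + I_y = 74.57 in⁴.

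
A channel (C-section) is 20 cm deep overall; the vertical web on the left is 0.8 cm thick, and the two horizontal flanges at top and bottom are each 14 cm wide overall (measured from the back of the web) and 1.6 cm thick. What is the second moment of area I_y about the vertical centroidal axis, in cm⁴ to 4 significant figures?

I_y ≈ 1183 cm⁴

Decompose the section into non-overlapping parts with the origin at the bottom-left of its bounding rectangle.
Web: 0.8 × 20, A = 16 cm², x = 0.4 cm, Ī = 0.853333 cm⁴.
Top flange (beyond web): 13.2 × 1.6, A = 21.12 cm², x = 7.4 cm, Ī = 306.662 cm⁴.
Bottom flange (beyond web): 13.2 × 1.6, A = 21.12 cm², x = 7.4 cm, Ī = 306.662 cm⁴.
Centroid: x̄ = ΣA·x / ΣA = 5.47692 cm.
Transfer each piece to the vertical centroidal axis using Ī + A·d² with d = x − 5.47692:
  web: d = -5.07692 cm → contributes +413.256 cm⁴
  top flange (beyond web): d = 1.92308 cm → contributes +384.769 cm⁴
  bottom flange (beyond web): d = 1.92308 cm → contributes +384.769 cm⁴
Total I = 1182.79 cm⁴.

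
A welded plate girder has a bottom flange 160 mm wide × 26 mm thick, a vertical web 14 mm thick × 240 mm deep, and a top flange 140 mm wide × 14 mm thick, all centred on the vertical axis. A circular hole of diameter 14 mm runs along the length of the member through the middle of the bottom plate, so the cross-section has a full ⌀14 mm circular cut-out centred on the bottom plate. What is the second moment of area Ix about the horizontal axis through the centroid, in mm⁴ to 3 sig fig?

Ix ≈ 1.10 × 10⁸ mm⁴

Split into non-overlapping primitives; take the origin at the lower-left of the bounding box.
Bottom plate: 160 × 26, A = 4 160 mm², y = 13 mm, Ī = 234 347 mm⁴.
Web plate: 14 × 240, A = 3 360 mm², y = 146 mm, Ī = 16 128 000 mm⁴.
Top plate: 140 × 14, A = 1 960 mm², y = 273 mm, Ī = 32 013 mm⁴.
Hole (subtracted): ⌀14, A = 153.94 mm², y = 13 mm, Ī = 1885.7 mm⁴.
Centroid: ȳ = ΣA·y / ΣA = 115.56 mm.
Transfer each piece to the horizontal axis through the centroid using Ī + A·d² with d = y − 115.56:
  bottom plate: d = -102.56 mm → contributes +43 991 446 mm⁴
  web plate: d = 30.44 mm → contributes +19 241 375 mm⁴
  top plate: d = 157.44 mm → contributes +48 615 287 mm⁴
  hole: d = -102.56 mm → contributes −1 621 088 mm⁴
Total I = 110 227 019 mm⁴.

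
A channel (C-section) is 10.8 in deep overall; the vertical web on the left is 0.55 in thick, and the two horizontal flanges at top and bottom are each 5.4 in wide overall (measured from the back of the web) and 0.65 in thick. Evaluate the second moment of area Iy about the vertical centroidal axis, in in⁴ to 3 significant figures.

Treat the section as a set of non-overlapping primitives; coordinates are from the bounding-box lower-left.
Web: 0.55 × 10.8, A = 5.94 in², x = 0.275 in, Ī = 0.14974 in⁴.
Top flange (beyond web): 4.85 × 0.65, A = 3.1525 in², x = 2.975 in, Ī = 6.1796 in⁴.
Bottom flange (beyond web): 4.85 × 0.65, A = 3.1525 in², x = 2.975 in, Ī = 6.1796 in⁴.
Centroid: x̄ = ΣA·x / ΣA = 1.6652 in.
Transfer each piece to the vertical centroidal axis using Ī + A·d² with d = x − 1.6652:
  web: d = -1.3902 in → contributes +11.63 in⁴
  top flange (beyond web): d = 1.3098 in → contributes +11.588 in⁴
  bottom flange (beyond web): d = 1.3098 in → contributes +11.588 in⁴
Total I = 34.806 in⁴.

Iy ≈ 34.8 in⁴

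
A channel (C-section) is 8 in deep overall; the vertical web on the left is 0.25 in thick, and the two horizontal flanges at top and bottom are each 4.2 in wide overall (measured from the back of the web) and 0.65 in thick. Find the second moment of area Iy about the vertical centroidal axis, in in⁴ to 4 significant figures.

Iy ≈ 13.03 in⁴

Treat the section as a set of non-overlapping primitives; coordinates are from the bounding-box lower-left.
Web: 0.25 × 8, A = 2 in², x = 0.125 in, Ī = 0.0104167 in⁴.
Top flange (beyond web): 3.95 × 0.65, A = 2.5675 in², x = 2.225 in, Ī = 3.33828 in⁴.
Bottom flange (beyond web): 3.95 × 0.65, A = 2.5675 in², x = 2.225 in, Ī = 3.33828 in⁴.
Centroid: x̄ = ΣA·x / ΣA = 1.63635 in.
Transfer each piece to the vertical centroidal axis using Ī + A·d² with d = x − 1.63635:
  web: d = -1.51135 in → contributes +4.57879 in⁴
  top flange (beyond web): d = 0.588648 in → contributes +4.22794 in⁴
  bottom flange (beyond web): d = 0.588648 in → contributes +4.22794 in⁴
Total I = 13.0347 in⁴.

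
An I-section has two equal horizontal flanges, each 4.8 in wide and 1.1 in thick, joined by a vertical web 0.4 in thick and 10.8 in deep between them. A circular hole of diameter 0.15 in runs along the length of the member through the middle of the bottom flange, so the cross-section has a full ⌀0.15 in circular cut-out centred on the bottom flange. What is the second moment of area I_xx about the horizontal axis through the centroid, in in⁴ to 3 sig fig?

I_xx ≈ 416 in⁴

Split into non-overlapping primitives; take the origin at the lower-left of the bounding box.
Bottom flange: 4.8 × 1.1, A = 5.28 in², y = 0.55 in, Ī = 0.5324 in⁴.
Web: 0.4 × 10.8, A = 4.32 in², y = 6.5 in, Ī = 41.99 in⁴.
Top flange: 4.8 × 1.1, A = 5.28 in², y = 12.45 in, Ī = 0.5324 in⁴.
Hole (subtracted): ⌀0.15, A = 0.017671 in², y = 0.55 in, Ī = 0.00002485 in⁴.
Centroid: ȳ = ΣA·y / ΣA = 6.5071 in.
Transfer each piece to the horizontal axis through the centroid using Ī + A·d² with d = y − 6.5071:
  bottom flange: d = -5.9571 in → contributes +187.9 in⁴
  web: d = -0.0070746 in → contributes +41.991 in⁴
  top flange: d = 5.9429 in → contributes +187.01 in⁴
  hole: d = -5.9571 in → contributes −0.62713 in⁴
Total I = 416.28 in⁴.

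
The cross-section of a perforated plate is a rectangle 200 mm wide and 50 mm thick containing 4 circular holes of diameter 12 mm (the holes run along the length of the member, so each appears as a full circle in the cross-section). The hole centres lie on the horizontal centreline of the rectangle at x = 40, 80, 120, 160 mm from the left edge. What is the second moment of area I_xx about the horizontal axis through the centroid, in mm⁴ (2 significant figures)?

Split into non-overlapping primitives; take the origin at the lower-left of the bounding box.
Plate: 200 × 50, A = 10 000 mm², y = 25 mm, Ī = 2 083 333 mm⁴.
Hole 1 (subtracted): ⌀12, A = 113.1 mm², y = 25 mm, Ī = 1 018 mm⁴.
Hole 2 (subtracted): ⌀12, A = 113.1 mm², y = 25 mm, Ī = 1 018 mm⁴.
Hole 3 (subtracted): ⌀12, A = 113.1 mm², y = 25 mm, Ī = 1 018 mm⁴.
Hole 4 (subtracted): ⌀12, A = 113.1 mm², y = 25 mm, Ī = 1 018 mm⁴.
By symmetry the centroid is at mid-height, ȳ = 25 mm.
All pieces are centred on the horizontal axis through the centroid, so I = ΣĪ (holes subtracted) = 2 079 262 mm⁴.

I_xx ≈ 2.1 × 10⁶ mm⁴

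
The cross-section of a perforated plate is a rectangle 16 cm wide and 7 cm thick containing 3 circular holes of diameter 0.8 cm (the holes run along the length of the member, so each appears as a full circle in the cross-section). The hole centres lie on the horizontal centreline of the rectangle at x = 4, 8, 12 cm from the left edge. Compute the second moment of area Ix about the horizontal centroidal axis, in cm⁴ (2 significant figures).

Treat the section as a set of non-overlapping primitives; coordinates are from the bounding-box lower-left.
Plate: 16 × 7, A = 112 cm², y = 3.5 cm, Ī = 457.3 cm⁴.
Hole 1 (subtracted): ⌀0.8, A = 0.5027 cm², y = 3.5 cm, Ī = 0.02011 cm⁴.
Hole 2 (subtracted): ⌀0.8, A = 0.5027 cm², y = 3.5 cm, Ī = 0.02011 cm⁴.
Hole 3 (subtracted): ⌀0.8, A = 0.5027 cm², y = 3.5 cm, Ī = 0.02011 cm⁴.
By symmetry the centroid is at mid-height, ȳ = 3.5 cm.
All pieces are centred on the horizontal centroidal axis, so I = ΣĪ (holes subtracted) = 457.3 cm⁴.

Ix ≈ 460 cm⁴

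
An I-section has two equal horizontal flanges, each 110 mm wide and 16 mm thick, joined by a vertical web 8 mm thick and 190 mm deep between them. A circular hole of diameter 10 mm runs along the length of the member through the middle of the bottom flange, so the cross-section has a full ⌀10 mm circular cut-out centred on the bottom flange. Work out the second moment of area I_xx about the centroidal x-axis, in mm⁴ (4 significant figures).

I_xx ≈ 4.114 × 10⁷ mm⁴

Break the section into simple shapes (no overlaps), measuring from the bottom-left corner of the bounding box.
Bottom flange: 110 × 16, A = 1 760 mm², y = 8 mm, Ī = 37546.7 mm⁴.
Web: 8 × 190, A = 1 520 mm², y = 111 mm, Ī = 4 572 667 mm⁴.
Top flange: 110 × 16, A = 1 760 mm², y = 214 mm, Ī = 37546.7 mm⁴.
Hole (subtracted): ⌀10, A = 78.5398 mm², y = 8 mm, Ī = 490.874 mm⁴.
Centroid: ȳ = ΣA·y / ΣA = 112.63 mm.
Transfer each piece to the centroidal x-axis using Ī + A·d² with d = y − 112.63:
  bottom flange: d = -104.63 mm → contributes +19 305 215 mm⁴
  web: d = -1.63049 mm → contributes +4 576 708 mm⁴
  top flange: d = 101.37 mm → contributes +18 122 916 mm⁴
  hole: d = -104.63 mm → contributes −860 309 mm⁴
Total I = 41 144 530 mm⁴.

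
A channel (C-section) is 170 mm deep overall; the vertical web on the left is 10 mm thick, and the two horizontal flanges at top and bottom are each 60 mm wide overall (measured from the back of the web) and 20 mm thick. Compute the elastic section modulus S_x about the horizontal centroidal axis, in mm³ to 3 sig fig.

S_x ≈ 1.81 × 10⁵ mm³

Decompose the section into non-overlapping parts with the origin at the bottom-left of its bounding rectangle.
Web: 10 × 170, A = 1 700 mm², y = 85 mm, Ī = 4 094 167 mm⁴.
Top flange (beyond web): 50 × 20, A = 1 000 mm², y = 160 mm, Ī = 33 333 mm⁴.
Bottom flange (beyond web): 50 × 20, A = 1 000 mm², y = 10 mm, Ī = 33 333 mm⁴.
By symmetry the centroid is at mid-height, ȳ = 85 mm.
Transfer each piece to the horizontal centroidal axis using Ī + A·d² with d = y − 85:
  web: d = 0 mm → contributes +4 094 167 mm⁴
  top flange (beyond web): d = 75 mm → contributes +5 658 333 mm⁴
  bottom flange (beyond web): d = -75 mm → contributes +5 658 333 mm⁴
Total I = 15 410 833 mm⁴.
Extreme fibre distance c = 85 mm; S = I/c = 181 304 mm³.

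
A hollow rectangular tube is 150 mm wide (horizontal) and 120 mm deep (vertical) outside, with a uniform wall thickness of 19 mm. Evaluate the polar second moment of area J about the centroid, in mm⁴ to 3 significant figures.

J ≈ 4.06 × 10⁷ mm⁴

Break the section into simple shapes (no overlaps), measuring from the bottom-left corner of the bounding box.
Outer rectangle: 150 × 120, A = 18 000 mm², y = 60 mm, Ī = 21 600 000 mm⁴.
Inner void (subtracted): 112 × 82, A = 9 184 mm², y = 60 mm, Ī = 5 146 101 mm⁴.
By symmetry the centroid is at mid-height, ȳ = 60 mm.
All pieces are centred on the centroidal x-axis, so I = ΣĪ (holes subtracted) = 16 453 899 mm⁴.
Repeating about the centroidal y-axis gives I_y = 24 149 659 mm⁴.
Polar second moment: J = I_x + I_y = 40 603 557 mm⁴.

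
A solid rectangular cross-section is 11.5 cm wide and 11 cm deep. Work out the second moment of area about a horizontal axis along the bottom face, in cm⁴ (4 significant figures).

The section: 11.5 × 11, A = 126.5 cm², y = 5.5 cm, Ī = 1275.54 cm⁴.
Transfer it to the bottom edge using Ī + A·d² with d = y − 0:
  the section: d = 5.5 cm → contributes +5102.17 cm⁴
Total I = 5102.17 cm⁴.

I_base ≈ 5102 cm⁴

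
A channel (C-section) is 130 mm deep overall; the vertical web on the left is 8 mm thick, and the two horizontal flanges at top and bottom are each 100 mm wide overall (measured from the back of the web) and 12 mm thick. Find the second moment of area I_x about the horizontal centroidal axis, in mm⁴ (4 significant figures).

I_x ≈ 9.177 × 10⁶ mm⁴

Decompose the section into non-overlapping parts with the origin at the bottom-left of its bounding rectangle.
Web: 8 × 130, A = 1 040 mm², y = 65 mm, Ī = 1 464 667 mm⁴.
Top flange (beyond web): 92 × 12, A = 1 104 mm², y = 124 mm, Ī = 13 248 mm⁴.
Bottom flange (beyond web): 92 × 12, A = 1 104 mm², y = 6 mm, Ī = 13 248 mm⁴.
By symmetry the centroid is at mid-height, ȳ = 65 mm.
Transfer each piece to the horizontal centroidal axis using Ī + A·d² with d = y − 65:
  web: d = 0 mm → contributes +1 464 667 mm⁴
  top flange (beyond web): d = 59 mm → contributes +3 856 272 mm⁴
  bottom flange (beyond web): d = -59 mm → contributes +3 856 272 mm⁴
Total I = 9 177 211 mm⁴.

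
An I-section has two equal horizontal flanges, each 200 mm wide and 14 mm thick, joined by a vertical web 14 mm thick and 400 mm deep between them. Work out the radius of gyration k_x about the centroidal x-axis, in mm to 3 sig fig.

k_x ≈ 168 mm

Decompose the section into non-overlapping parts with the origin at the bottom-left of its bounding rectangle.
Bottom flange: 200 × 14, A = 2 800 mm², y = 7 mm, Ī = 45 733 mm⁴.
Web: 14 × 400, A = 5 600 mm², y = 214 mm, Ī = 74 666 667 mm⁴.
Top flange: 200 × 14, A = 2 800 mm², y = 421 mm, Ī = 45 733 mm⁴.
By symmetry the centroid is at mid-height, ȳ = 214 mm.
Transfer each piece to the centroidal x-axis using Ī + A·d² with d = y − 214:
  bottom flange: d = -207 mm → contributes +120 022 933 mm⁴
  web: d = 0 mm → contributes +74 666 667 mm⁴
  top flange: d = 207 mm → contributes +120 022 933 mm⁴
Total I = 314 712 533 mm⁴.
Radius of gyration: k = √(I/A) = √(314 712 533 / 11 200) = 167.63 mm.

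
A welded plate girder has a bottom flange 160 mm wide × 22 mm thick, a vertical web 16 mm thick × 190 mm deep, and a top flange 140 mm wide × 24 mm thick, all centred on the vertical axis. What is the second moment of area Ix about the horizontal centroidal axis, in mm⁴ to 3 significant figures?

Ix ≈ 8.74 × 10⁷ mm⁴

Decompose the section into non-overlapping parts with the origin at the bottom-left of its bounding rectangle.
Bottom plate: 160 × 22, A = 3 520 mm², y = 11 mm, Ī = 141 973 mm⁴.
Web plate: 16 × 190, A = 3 040 mm², y = 117 mm, Ī = 9 145 333 mm⁴.
Top plate: 140 × 24, A = 3 360 mm², y = 224 mm, Ī = 161 280 mm⁴.
Centroid: ȳ = ΣA·y / ΣA = 115.63 mm.
Transfer each piece to the horizontal centroidal axis using Ī + A·d² with d = y − 115.63:
  bottom plate: d = -104.63 mm → contributes +38 676 238 mm⁴
  web plate: d = 1.371 mm → contributes +9 151 047 mm⁴
  top plate: d = 108.37 mm → contributes +39 622 016 mm⁴
Total I = 87 449 302 mm⁴.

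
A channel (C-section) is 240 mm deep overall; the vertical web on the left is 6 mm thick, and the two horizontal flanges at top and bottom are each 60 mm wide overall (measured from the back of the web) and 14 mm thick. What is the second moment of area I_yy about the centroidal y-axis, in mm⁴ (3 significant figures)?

Decompose the section into non-overlapping parts with the origin at the bottom-left of its bounding rectangle.
Web: 6 × 240, A = 1 440 mm², x = 3 mm, Ī = 4 320 mm⁴.
Top flange (beyond web): 54 × 14, A = 756 mm², x = 33 mm, Ī = 183 708 mm⁴.
Bottom flange (beyond web): 54 × 14, A = 756 mm², x = 33 mm, Ī = 183 708 mm⁴.
Centroid: x̄ = ΣA·x / ΣA = 18.366 mm.
Transfer each piece to the centroidal y-axis using Ī + A·d² with d = x − 18.366:
  web: d = -15.366 mm → contributes +344 318 mm⁴
  top flange (beyond web): d = 14.634 mm → contributes +345 612 mm⁴
  bottom flange (beyond web): d = 14.634 mm → contributes +345 612 mm⁴
Total I = 1 035 541 mm⁴.

I_yy ≈ 1.04 × 10⁶ mm⁴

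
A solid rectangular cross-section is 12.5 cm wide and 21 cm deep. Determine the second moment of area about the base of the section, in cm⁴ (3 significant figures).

I_base ≈ 3.86 × 10⁴ cm⁴

The section: 12.5 × 21, A = 262.5 cm², y = 10.5 cm, Ī = 9646.9 cm⁴.
Transfer it to the base of the section using Ī + A·d² with d = y − 0:
  the section: d = 10.5 cm → contributes +38 588 cm⁴
Total I = 38 588 cm⁴.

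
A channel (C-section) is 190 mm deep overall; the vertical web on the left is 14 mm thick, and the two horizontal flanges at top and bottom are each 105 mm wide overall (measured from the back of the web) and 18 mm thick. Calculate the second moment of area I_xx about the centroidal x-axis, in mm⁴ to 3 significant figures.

Decompose the section into non-overlapping parts with the origin at the bottom-left of its bounding rectangle.
Web: 14 × 190, A = 2 660 mm², y = 95 mm, Ī = 8 002 167 mm⁴.
Top flange (beyond web): 91 × 18, A = 1 638 mm², y = 181 mm, Ī = 44 226 mm⁴.
Bottom flange (beyond web): 91 × 18, A = 1 638 mm², y = 9 mm, Ī = 44 226 mm⁴.
By symmetry the centroid is at mid-height, ȳ = 95 mm.
Transfer each piece to the centroidal x-axis using Ī + A·d² with d = y − 95:
  web: d = 0 mm → contributes +8 002 167 mm⁴
  top flange (beyond web): d = 86 mm → contributes +12 158 874 mm⁴
  bottom flange (beyond web): d = -86 mm → contributes +12 158 874 mm⁴
Total I = 32 319 915 mm⁴.

I_xx ≈ 3.23 × 10⁷ mm⁴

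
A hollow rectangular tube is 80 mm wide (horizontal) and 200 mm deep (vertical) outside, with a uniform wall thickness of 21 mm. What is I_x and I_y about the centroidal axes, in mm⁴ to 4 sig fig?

I_x ≈ 4.084 × 10⁷ mm⁴, I_y ≈ 7.811 × 10⁶ mm⁴

Decompose the section into non-overlapping parts with the origin at the bottom-left of its bounding rectangle.
Outer rectangle: 80 × 200, A = 16 000 mm², y = 100 mm, Ī = 53 333 333 mm⁴.
Inner void (subtracted): 38 × 158, A = 6 004 mm², y = 100 mm, Ī = 12 490 321 mm⁴.
By symmetry the centroid is at mid-height, ȳ = 100 mm.
All pieces are centred on the centroidal x-axis, so I = ΣĪ (holes subtracted) = 40 843 012 mm⁴.
Repeating about the centroidal y-axis gives I_y = 7 810 852 mm⁴.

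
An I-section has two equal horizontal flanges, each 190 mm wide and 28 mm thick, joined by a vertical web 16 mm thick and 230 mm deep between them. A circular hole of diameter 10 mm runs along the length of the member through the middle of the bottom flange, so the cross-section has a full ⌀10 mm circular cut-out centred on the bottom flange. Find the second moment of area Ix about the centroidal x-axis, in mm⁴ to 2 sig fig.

Decompose the section into non-overlapping parts with the origin at the bottom-left of its bounding rectangle.
Bottom flange: 190 × 28, A = 5 320 mm², y = 14 mm, Ī = 347 573 mm⁴.
Web: 16 × 230, A = 3 680 mm², y = 143 mm, Ī = 16 222 667 mm⁴.
Top flange: 190 × 28, A = 5 320 mm², y = 272 mm, Ī = 347 573 mm⁴.
Hole (subtracted): ⌀10, A = 78.54 mm², y = 14 mm, Ī = 490.9 mm⁴.
Centroid: ȳ = ΣA·y / ΣA = 143.7 mm.
Transfer each piece to the centroidal x-axis using Ī + A·d² with d = y − 143.7:
  bottom flange: d = -129.7 mm → contributes +89 856 850 mm⁴
  web: d = -0.7114 mm → contributes +16 224 529 mm⁴
  top flange: d = 128.3 mm → contributes +87 903 921 mm⁴
  hole: d = -129.7 mm → contributes −1 321 927 mm⁴
Total I = 192 663 374 mm⁴.

Ix ≈ 1.9 × 10⁸ mm⁴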